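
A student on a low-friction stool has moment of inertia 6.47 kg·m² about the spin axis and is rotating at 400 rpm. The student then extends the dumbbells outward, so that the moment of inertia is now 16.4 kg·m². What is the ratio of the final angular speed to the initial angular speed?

ω₂/ω₁ ≈ 0.395

Angular momentum about the spin axis is conserved since the torque about it is zero.
ω₂/ω₁ = I₁/I₂ = 6.470 / 16.40 = 0.3945.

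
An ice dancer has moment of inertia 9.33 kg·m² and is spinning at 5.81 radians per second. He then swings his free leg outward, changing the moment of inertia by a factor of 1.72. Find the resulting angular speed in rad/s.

ω₂ ≈ 3.38 rad/s

Angular momentum about the spin axis is conserved since the torque about it is zero.
I₂ = 1.72 × 9.33 = 16.05 kg·m².
ω₂ = I₁ω₁ / I₂ = (9.330)(5.81 rad/s) / (16.05) = 3.378 rad/s.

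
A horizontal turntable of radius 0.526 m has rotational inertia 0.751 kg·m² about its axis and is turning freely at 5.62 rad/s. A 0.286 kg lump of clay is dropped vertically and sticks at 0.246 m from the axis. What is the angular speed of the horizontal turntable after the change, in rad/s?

The added mass arrives with no angular momentum about the axis, and any external torque about the axis is negligible, so the system's angular momentum is conserved.
Added inertia Σmr² = (0.286)(0.246)² = 0.01731 kg·m²; I_f = 0.7510 + 0.01731 = 0.7683 kg·m².
ω_f = I_p ω_i / I_f = (0.7510)(5.62) / 0.7683 = 5.493 rad/s.

ω_f ≈ 5.49 rad/s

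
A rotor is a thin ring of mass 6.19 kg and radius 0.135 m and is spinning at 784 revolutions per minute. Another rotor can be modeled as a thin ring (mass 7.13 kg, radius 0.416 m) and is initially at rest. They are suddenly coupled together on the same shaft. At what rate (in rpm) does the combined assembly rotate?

The coupling torques are internal; angular momentum about the shared axis is conserved.
Moments of inertia: I_A = (6.19)(0.135)² = 0.1128 kg·m²; I_B = (7.13)(0.416)² = 1.234 kg·m².
Taking A's sense as positive: L = (0.1128)(784) = 88.45 kg·m²·rpm.
Combined I = 0.1128 + 1.234 = 1.347 kg·m².
ω_f = L / I = 88.45 / 1.347 = 65.68 rpm.

|ω_f| ≈ 65.7 rpm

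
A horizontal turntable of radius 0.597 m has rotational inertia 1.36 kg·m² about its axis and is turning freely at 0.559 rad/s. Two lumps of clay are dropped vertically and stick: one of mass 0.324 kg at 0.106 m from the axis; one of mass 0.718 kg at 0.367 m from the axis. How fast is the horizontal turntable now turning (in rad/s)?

ω_f ≈ 0.521 rad/s

The added mass arrives with no angular momentum about the axis, and any external torque about the axis is negligible, so the system's angular momentum is conserved.
Added inertia Σmr² = (0.324)(0.106)² + (0.718)(0.367)² = 0.1003 kg·m²; I_f = 1.360 + 0.1003 = 1.460 kg·m².
ω_f = I_p ω_i / I_f = (1.360)(0.559) / 1.460 = 0.5206 rad/s.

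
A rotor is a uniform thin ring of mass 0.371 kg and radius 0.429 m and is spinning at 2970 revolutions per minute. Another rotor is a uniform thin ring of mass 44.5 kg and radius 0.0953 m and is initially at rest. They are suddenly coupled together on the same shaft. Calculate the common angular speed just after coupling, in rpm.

|ω_f| ≈ 429 rpm

No external torque acts about the common axis, so total angular momentum is conserved.
Moments of inertia: I_A = (0.371)(0.429)² = 0.06828 kg·m²; I_B = (44.5)(0.0953)² = 0.4042 kg·m².
Taking A's sense as positive: L = (0.06828)(2970) = 202.8 kg·m²·rpm.
Combined I = 0.06828 + 0.4042 = 0.4724 kg·m².
ω_f = L / I = 202.8 / 0.4724 = 429.2 rpm.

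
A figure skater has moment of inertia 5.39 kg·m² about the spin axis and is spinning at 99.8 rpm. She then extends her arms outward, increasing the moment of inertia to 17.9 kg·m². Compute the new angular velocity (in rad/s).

ω₂ ≈ 3.15 rad/s

Angular momentum about the spin axis is conserved since the torque about it is zero.
ω₂ = I₁ω₁ / I₂ = (5.390)(99.8 rpm) / (17.90) = 30.05 rpm = 3.147 rad/s.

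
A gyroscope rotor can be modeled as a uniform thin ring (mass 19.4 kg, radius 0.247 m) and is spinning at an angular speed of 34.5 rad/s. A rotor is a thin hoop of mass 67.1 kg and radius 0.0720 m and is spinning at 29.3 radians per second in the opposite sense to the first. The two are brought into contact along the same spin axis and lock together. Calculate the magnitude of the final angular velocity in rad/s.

|ω_f| ≈ 20.0 rad/s

The coupling torques are internal; angular momentum about the shared axis is conserved.
Moments of inertia: I_A = (19.4)(0.247)² = 1.184 kg·m²; I_B = (67.1)(0.0720)² = 0.3478 kg·m².
Taking A's sense as positive: L = (1.184)(34.5) − (0.3478)(29.3) = 30.64 kg·m²·rad/s.
Combined I = 1.184 + 0.3478 = 1.531 kg·m².
ω_f = L / I = 30.64 / 1.531 = 20.01 rad/s.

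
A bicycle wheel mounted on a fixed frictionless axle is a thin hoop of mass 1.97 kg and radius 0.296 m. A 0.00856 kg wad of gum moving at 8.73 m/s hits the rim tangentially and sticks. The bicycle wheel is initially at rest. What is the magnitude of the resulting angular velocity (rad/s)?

About the axle the impulsive forces during the collision are internal, so angular momentum about that axis is conserved.
I_p = (1.97)(0.296)² = 0.1726 kg·m². Taking the sense of the wad of gum's angular momentum as positive, L_{wad} = m v R = (0.00856)(8.73)(0.296) = 0.02212 kg·m²/s.
L_i = 0 + 0.02212 = 0.02212 kg·m²/s.
After sticking, I_f = I_p + m R² = 0.1726 + (0.00856)(0.296)² = 0.1734 kg·m².
ω_f = L_i / I_f = 0.02212 / 0.1734 = 0.1276 rad/s.

|ω_f| ≈ 0.128 rad/s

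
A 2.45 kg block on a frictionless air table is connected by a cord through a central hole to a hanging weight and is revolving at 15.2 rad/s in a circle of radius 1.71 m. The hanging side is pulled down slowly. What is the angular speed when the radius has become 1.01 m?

No torque about the axis ⇒ m r₁² ω₁ = m r₂² ω₂.
ω₂ = ω₁ (r₁/r₂)² = (15.2)(1.71/1.01)² = 43.57 rad/s.

ω₂ ≈ 43.6 rad/s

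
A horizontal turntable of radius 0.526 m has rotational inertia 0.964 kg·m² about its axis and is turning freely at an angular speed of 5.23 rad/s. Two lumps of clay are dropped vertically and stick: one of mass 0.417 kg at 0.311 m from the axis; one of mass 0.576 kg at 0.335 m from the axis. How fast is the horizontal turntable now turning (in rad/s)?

No external torque acts about the axis; L_before = L_after.
Added inertia Σmr² = (0.417)(0.311)² + (0.576)(0.335)² = 0.1050 kg·m²; I_f = 0.9640 + 0.1050 = 1.069 kg·m².
ω_f = I_p ω_i / I_f = (0.9640)(5.23) / 1.069 = 4.716 rad/s.

ω_f ≈ 4.72 rad/s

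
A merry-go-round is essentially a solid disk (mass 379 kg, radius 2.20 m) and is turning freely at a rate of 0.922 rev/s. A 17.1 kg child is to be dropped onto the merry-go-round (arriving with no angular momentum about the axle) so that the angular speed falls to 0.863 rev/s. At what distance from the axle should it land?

No external torque acts about the axle; L_before = L_after.
I_p = ½(379)(2.20)² = 917.2 kg·m².
I_p ω_i = (I_p + m r²) ω_f ⇒ m r² = I_p(ω_i/ω_f − 1) = 917.2(0.922/0.863 − 1) = 62.70 kg·m².
r = √(62.70/17.1) = 1.915 m.

r ≈ 1.91 m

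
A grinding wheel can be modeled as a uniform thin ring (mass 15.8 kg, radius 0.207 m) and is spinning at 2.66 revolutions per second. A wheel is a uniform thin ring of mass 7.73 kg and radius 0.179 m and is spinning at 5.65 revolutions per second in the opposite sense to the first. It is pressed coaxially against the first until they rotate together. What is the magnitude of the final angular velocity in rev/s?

The coupling torques are internal; angular momentum about the shared axis is conserved.
Moments of inertia: I_A = (15.8)(0.207)² = 0.6770 kg·m²; I_B = (7.73)(0.179)² = 0.2477 kg·m².
Taking A's sense as positive: L = (0.6770)(2.66) − (0.2477)(5.65) = 0.4015 kg·m²·rev/s.
Combined I = 0.6770 + 0.2477 = 0.9247 kg·m².
ω_f = L / I = 0.4015 / 0.9247 = 0.4342 rev/s.

|ω_f| ≈ 0.434 rev/s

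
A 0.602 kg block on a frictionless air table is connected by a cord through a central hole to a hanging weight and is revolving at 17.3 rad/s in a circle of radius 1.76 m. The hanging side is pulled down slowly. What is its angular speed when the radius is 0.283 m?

ω₂ ≈ 669 rad/s

The constraining force is radial, so m r² ω about the center is conserved.
ω₂ = ω₁ (r₁/r₂)² = (17.3)(1.76/0.283)² = 669.1 rad/s.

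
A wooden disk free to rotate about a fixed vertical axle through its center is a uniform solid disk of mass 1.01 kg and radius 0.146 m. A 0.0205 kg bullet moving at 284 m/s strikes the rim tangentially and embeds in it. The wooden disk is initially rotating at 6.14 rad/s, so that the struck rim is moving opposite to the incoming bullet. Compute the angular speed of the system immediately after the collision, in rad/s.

|ω_f| ≈ 70.0 rad/s

The axle reaction passes through the axle and exerts no torque about it; angular momentum about the axle is conserved through the impact.
I_p = ½(1.01)(0.146)² = 0.01076 kg·m². Taking the sense of the bullet's angular momentum as positive, L_{bullet} = m v R = (0.0205)(284)(0.146) = 0.8500 kg·m²/s.
L_i = −I_p ω_p + m v R = −(0.01076)(6.14) + 0.8500 = 0.7839 kg·m²/s.
After sticking, I_f = I_p + m R² = 0.01076 + (0.0205)(0.146)² = 0.01120 kg·m².
ω_f = L_i / I_f = 0.7839 / 0.01120 = 69.98 rad/s.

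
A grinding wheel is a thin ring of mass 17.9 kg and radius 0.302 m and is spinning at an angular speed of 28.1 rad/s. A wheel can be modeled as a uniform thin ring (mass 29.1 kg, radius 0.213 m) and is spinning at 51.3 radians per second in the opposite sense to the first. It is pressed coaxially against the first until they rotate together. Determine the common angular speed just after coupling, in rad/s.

|ω_f| ≈ 7.40 rad/s

No external torque acts about the common axis, so total angular momentum is conserved.
Moments of inertia: I_A = (17.9)(0.302)² = 1.633 kg·m²; I_B = (29.1)(0.213)² = 1.320 kg·m².
Taking A's sense as positive: L = (1.633)(28.1) − (1.320)(51.3) = -21.85 kg·m²·rad/s.
Combined I = 1.633 + 1.320 = 2.953 kg·m².
ω_f = L / I = -21.85 / 2.953 = -7.401 rad/s.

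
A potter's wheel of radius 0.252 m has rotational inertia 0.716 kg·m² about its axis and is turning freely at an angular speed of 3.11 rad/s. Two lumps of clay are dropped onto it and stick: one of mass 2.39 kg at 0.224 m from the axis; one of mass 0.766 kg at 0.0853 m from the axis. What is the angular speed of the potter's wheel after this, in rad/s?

The added mass arrives with no angular momentum about the axis, and any external torque about the axis is negligible, so the system's angular momentum is conserved.
Added inertia Σmr² = (2.39)(0.224)² + (0.766)(0.0853)² = 0.1255 kg·m²; I_f = 0.7160 + 0.1255 = 0.8415 kg·m².
ω_f = I_p ω_i / I_f = (0.7160)(3.11) / 0.8415 = 2.646 rad/s.

ω_f ≈ 2.65 rad/s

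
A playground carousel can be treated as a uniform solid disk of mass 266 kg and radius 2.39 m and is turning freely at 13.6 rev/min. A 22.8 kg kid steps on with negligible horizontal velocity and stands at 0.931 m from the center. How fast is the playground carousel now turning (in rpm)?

ω_f ≈ 13.3 rpm

No external torque acts about the center; L_before = L_after.
I_p = ½(266)(2.39)² = 759.7 kg·m².
Added inertia Σmr² = (22.8)(0.931)² = 19.76 kg·m²; I_f = 759.7 + 19.76 = 779.5 kg·m².
ω_f = I_p ω_i / I_f = (759.7)(13.6) / 779.5 = 13.26 rpm.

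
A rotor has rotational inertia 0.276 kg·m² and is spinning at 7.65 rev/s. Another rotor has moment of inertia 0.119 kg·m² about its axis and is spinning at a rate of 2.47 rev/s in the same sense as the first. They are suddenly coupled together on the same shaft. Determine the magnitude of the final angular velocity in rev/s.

|ω_f| ≈ 6.09 rev/s

The coupling torques are internal; angular momentum about the shared axis is conserved.
Taking A's sense as positive: L = (0.2760)(7.65) + (0.1190)(2.47) = 2.405 kg·m²·rev/s.
Combined I = 0.2760 + 0.1190 = 0.3950 kg·m².
ω_f = L / I = 2.405 / 0.3950 = 6.089 rev/s.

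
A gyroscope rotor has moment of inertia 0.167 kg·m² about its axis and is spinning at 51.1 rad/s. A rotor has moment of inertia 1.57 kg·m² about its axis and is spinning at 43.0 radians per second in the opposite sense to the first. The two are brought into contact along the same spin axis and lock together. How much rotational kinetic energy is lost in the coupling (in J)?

ΔKE lost ≈ 668 J

The coupling torques are internal; angular momentum about the shared axis is conserved.
Taking A's sense as positive: L = (0.1670)(51.1) − (1.570)(43.0) = -58.98 kg·m²·rad/s.
Combined I = 0.1670 + 1.570 = 1.737 kg·m².
ω_f = L / I = -58.98 / 1.737 = -33.95 rad/s.
KE_i = ½ΣIω² = 1670 J; KE_f = ½(1.737)(33.95)² = 1001 J.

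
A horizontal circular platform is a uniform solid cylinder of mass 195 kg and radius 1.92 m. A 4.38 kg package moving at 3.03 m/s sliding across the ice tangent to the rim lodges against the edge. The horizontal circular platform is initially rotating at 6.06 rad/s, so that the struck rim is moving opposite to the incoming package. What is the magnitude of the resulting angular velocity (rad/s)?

About the central axle the impulsive forces during the collision are internal, so angular momentum about that axis is conserved.
I_p = ½(195)(1.92)² = 359.4 kg·m². Taking the sense of the package's angular momentum as positive, L_{package} = m v R = (4.38)(3.03)(1.92) = 25.48 kg·m²/s.
L_i = −I_p ω_p + m v R = −(359.4)(6.06) + 25.48 = -2153 kg·m²/s.
After sticking, I_f = I_p + m R² = 359.4 + (4.38)(1.92)² = 375.6 kg·m².
ω_f = L_i / I_f = -2153 / 375.6 = -5.732 rad/s.

|ω_f| ≈ 5.73 rad/s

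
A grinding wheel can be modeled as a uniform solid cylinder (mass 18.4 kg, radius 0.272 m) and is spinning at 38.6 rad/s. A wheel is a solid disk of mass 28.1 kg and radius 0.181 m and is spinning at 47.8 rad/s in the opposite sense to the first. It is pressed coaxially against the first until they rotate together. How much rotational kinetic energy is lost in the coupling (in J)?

ΔKE lost ≈ 1020 J

The coupling torques are internal; angular momentum about the shared axis is conserved.
Moments of inertia: I_A = ½(18.4)(0.272)² = 0.6807 kg·m²; I_B = ½(28.1)(0.181)² = 0.4603 kg·m².
Taking A's sense as positive: L = (0.6807)(38.6) − (0.4603)(47.8) = 4.271 kg·m²·rad/s.
Combined I = 0.6807 + 0.4603 = 1.141 kg·m².
ω_f = L / I = 4.271 / 1.141 = 3.744 rad/s.
KE_i = ½ΣIω² = 1033 J; KE_f = ½(1.141)(3.744)² = 7.995 J.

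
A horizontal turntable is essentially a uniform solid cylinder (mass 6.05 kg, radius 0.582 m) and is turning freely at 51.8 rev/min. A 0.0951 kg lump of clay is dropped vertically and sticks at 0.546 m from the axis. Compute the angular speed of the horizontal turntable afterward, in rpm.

ω_f ≈ 50.4 rpm

The added mass arrives with no angular momentum about the axis, and any external torque about the axis is negligible, so the system's angular momentum is conserved.
I_p = ½(6.05)(0.582)² = 1.025 kg·m².
Added inertia Σmr² = (0.0951)(0.546)² = 0.02835 kg·m²; I_f = 1.025 + 0.02835 = 1.053 kg·m².
ω_f = I_p ω_i / I_f = (1.025)(51.8) / 1.053 = 50.41 rpm.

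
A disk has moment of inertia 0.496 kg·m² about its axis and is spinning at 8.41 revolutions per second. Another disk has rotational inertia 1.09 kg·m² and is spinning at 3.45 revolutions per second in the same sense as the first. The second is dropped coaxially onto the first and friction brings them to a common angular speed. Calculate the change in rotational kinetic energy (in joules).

The coupling torques are internal; angular momentum about the shared axis is conserved.
Taking A's sense as positive: L = (0.4960)(8.41) + (1.090)(3.45) = 7.932 kg·m²·rev/s.
Combined I = 0.4960 + 1.090 = 1.586 kg·m².
ω_f = L / I = 7.932 / 1.586 = 5.001 rev/s.
KE_i = ½ΣIω² = 948.6 J; KE_f = ½(1.586)(31.42)² = 783.0 J.

ΔKE ≈ -166 J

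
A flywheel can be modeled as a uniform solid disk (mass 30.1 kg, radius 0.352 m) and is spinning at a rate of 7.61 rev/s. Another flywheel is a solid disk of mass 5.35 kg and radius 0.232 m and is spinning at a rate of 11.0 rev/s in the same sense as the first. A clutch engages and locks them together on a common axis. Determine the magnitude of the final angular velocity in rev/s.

The coupling torques are internal; angular momentum about the shared axis is conserved.
Moments of inertia: I_A = ½(30.1)(0.352)² = 1.865 kg·m²; I_B = ½(5.35)(0.232)² = 0.1440 kg·m².
Taking A's sense as positive: L = (1.865)(7.61) + (0.1440)(11.0) = 15.77 kg·m²·rev/s.
Combined I = 1.865 + 0.1440 = 2.009 kg·m².
ω_f = L / I = 15.77 / 2.009 = 7.853 rev/s.

|ω_f| ≈ 7.85 rev/s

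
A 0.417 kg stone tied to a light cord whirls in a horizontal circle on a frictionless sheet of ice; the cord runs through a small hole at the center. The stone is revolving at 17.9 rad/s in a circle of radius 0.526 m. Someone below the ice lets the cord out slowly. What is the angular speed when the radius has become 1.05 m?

ω₂ ≈ 4.49 rad/s

No torque about the axis ⇒ m r₁² ω₁ = m r₂² ω₂.
ω₂ = ω₁ (r₁/r₂)² = (17.9)(0.526/1.05)² = 4.492 rad/s.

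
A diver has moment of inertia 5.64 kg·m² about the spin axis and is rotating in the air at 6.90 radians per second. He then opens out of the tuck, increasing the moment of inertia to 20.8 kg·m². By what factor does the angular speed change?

ω₂/ω₁ ≈ 0.271

With no external torque about the axis, L is conserved: I₁ω₁ = I₂ω₂.
ω₂/ω₁ = I₁/I₂ = 5.640 / 20.80 = 0.2712.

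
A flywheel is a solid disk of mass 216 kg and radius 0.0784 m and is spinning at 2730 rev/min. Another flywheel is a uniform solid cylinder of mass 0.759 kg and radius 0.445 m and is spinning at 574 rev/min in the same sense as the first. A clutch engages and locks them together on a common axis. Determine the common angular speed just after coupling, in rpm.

The coupling torques are internal; angular momentum about the shared axis is conserved.
Moments of inertia: I_A = ½(216)(0.0784)² = 0.6638 kg·m²; I_B = ½(0.759)(0.445)² = 0.07515 kg·m².
Taking A's sense as positive: L = (0.6638)(2730) + (0.07515)(574) = 1855 kg·m²·rpm.
Combined I = 0.6638 + 0.07515 = 0.7390 kg·m².
ω_f = L / I = 1855 / 0.7390 = 2511 rpm.

|ω_f| ≈ 2510 rpm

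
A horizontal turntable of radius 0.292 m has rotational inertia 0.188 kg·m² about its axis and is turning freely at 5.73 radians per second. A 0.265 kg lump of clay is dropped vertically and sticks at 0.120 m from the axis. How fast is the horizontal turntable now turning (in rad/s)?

ω_f ≈ 5.62 rad/s

The added mass arrives with no angular momentum about the axis, and any external torque about the axis is negligible, so the system's angular momentum is conserved.
Added inertia Σmr² = (0.265)(0.120)² = 0.003816 kg·m²; I_f = 0.1880 + 0.003816 = 0.1918 kg·m².
ω_f = I_p ω_i / I_f = (0.1880)(5.73) / 0.1918 = 5.616 rad/s.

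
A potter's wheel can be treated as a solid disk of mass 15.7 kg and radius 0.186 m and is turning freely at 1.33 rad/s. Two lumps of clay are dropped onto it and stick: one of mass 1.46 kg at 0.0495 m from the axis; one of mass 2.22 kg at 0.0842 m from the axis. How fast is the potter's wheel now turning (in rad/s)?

No external torque acts about the axis; L_before = L_after.
I_p = ½(15.7)(0.186)² = 0.2716 kg·m².
Added inertia Σmr² = (1.46)(0.0495)² + (2.22)(0.0842)² = 0.01932 kg·m²; I_f = 0.2716 + 0.01932 = 0.2909 kg·m².
ω_f = I_p ω_i / I_f = (0.2716)(1.33) / 0.2909 = 1.242 rad/s.

ω_f ≈ 1.24 rad/s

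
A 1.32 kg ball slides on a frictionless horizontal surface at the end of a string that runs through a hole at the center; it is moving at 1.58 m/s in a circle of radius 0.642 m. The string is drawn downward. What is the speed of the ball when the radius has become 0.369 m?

v₂ ≈ 2.75 m/s

Central (radial) force ⇒ zero torque about the center ⇒ m v r is constant.
v₂ = v₁ r₁ / r₂ = (1.58)(0.642) / (0.369) = 2.749 m/s.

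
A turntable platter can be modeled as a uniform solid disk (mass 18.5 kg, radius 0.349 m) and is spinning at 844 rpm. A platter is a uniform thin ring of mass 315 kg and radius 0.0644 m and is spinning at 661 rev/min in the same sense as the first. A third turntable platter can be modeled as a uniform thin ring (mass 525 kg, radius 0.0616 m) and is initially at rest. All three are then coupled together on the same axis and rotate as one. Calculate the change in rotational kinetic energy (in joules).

ΔKE ≈ -3450 J

The coupling torques are internal; angular momentum about the shared axis is conserved.
Moments of inertia: I_A = ½(18.5)(0.349)² = 1.127 kg·m²; I_B = (315)(0.0644)² = 1.306 kg·m²; I_C = (525)(0.0616)² = 1.992 kg·m².
Taking A's sense as positive: L = (1.127)(844) + (1.306)(661) = 1814 kg·m²·rpm.
Combined I = 1.127 + 1.306 + 1.992 = 4.425 kg·m².
ω_f = L / I = 1814 / 4.425 = 410.0 rpm.
KE_i = ½ΣIω² = 7530 J; KE_f = ½(4.425)(42.94)² = 4079 J.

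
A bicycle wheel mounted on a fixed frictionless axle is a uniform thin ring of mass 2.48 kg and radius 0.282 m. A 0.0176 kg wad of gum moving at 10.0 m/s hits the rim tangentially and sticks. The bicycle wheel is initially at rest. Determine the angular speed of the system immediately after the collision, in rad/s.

|ω_f| ≈ 0.250 rad/s

About the axle the impulsive forces during the collision are internal, so angular momentum about that axis is conserved.
I_p = (2.48)(0.282)² = 0.1972 kg·m². Taking the sense of the wad of gum's angular momentum as positive, L_{wad} = m v R = (0.0176)(10.0)(0.282) = 0.04963 kg·m²/s.
L_i = 0 + 0.04963 = 0.04963 kg·m²/s.
After sticking, I_f = I_p + m R² = 0.1972 + (0.0176)(0.282)² = 0.1986 kg·m².
ω_f = L_i / I_f = 0.04963 / 0.1986 = 0.2499 rad/s.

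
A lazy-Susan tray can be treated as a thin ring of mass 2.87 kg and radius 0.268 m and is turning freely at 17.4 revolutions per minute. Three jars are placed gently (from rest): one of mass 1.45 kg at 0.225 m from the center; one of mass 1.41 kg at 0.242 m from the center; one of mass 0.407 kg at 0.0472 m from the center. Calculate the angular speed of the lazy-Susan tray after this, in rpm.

ω_f ≈ 9.88 rpm

The added mass arrives with no angular momentum about the center, and any external torque about the center is negligible, so the system's angular momentum is conserved.
I_p = (2.87)(0.268)² = 0.2061 kg·m².
Added inertia Σmr² = (1.45)(0.225)² + (1.41)(0.242)² + (0.407)(0.0472)² = 0.1569 kg·m²; I_f = 0.2061 + 0.1569 = 0.3630 kg·m².
ω_f = I_p ω_i / I_f = (0.2061)(17.4) / 0.3630 = 9.880 rpm.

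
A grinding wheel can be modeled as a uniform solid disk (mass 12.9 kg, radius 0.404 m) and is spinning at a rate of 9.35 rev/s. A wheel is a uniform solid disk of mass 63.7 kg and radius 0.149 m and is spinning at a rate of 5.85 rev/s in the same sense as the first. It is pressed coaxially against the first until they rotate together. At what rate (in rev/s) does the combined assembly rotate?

|ω_f| ≈ 7.94 rev/s

No external torque acts about the common axis, so total angular momentum is conserved.
Moments of inertia: I_A = ½(12.9)(0.404)² = 1.053 kg·m²; I_B = ½(63.7)(0.149)² = 0.7071 kg·m².
Taking A's sense as positive: L = (1.053)(9.35) + (0.7071)(5.85) = 13.98 kg·m²·rev/s.
Combined I = 1.053 + 0.7071 = 1.760 kg·m².
ω_f = L / I = 13.98 / 1.760 = 7.944 rev/s.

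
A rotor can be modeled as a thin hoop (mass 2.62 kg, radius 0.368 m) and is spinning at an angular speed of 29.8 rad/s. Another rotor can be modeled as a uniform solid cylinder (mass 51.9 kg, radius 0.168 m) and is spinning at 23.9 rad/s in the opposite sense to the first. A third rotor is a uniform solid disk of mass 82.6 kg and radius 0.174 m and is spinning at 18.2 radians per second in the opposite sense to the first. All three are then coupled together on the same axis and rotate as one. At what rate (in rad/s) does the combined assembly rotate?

The coupling torques are internal; angular momentum about the shared axis is conserved.
Moments of inertia: I_A = (2.62)(0.368)² = 0.3548 kg·m²; I_B = ½(51.9)(0.168)² = 0.7324 kg·m²; I_C = ½(82.6)(0.174)² = 1.250 kg·m².
Taking A's sense as positive: L = (0.3548)(29.8) − (0.7324)(23.9) − (1.250)(18.2) = -29.69 kg·m²·rad/s.
Combined I = 0.3548 + 0.7324 + 1.250 = 2.338 kg·m².
ω_f = L / I = -29.69 / 2.338 = -12.70 rad/s.

|ω_f| ≈ 12.7 rad/s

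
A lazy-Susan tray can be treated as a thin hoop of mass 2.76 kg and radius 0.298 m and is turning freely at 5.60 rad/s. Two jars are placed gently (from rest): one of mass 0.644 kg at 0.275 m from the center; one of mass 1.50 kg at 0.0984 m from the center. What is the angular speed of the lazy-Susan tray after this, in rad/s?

No external torque acts about the center; L_before = L_after.
I_p = (2.76)(0.298)² = 0.2451 kg·m².
Added inertia Σmr² = (0.644)(0.275)² + (1.50)(0.0984)² = 0.06323 kg·m²; I_f = 0.2451 + 0.06323 = 0.3083 kg·m².
ω_f = I_p ω_i / I_f = (0.2451)(5.60) / 0.3083 = 4.452 rad/s.

ω_f ≈ 4.45 rad/s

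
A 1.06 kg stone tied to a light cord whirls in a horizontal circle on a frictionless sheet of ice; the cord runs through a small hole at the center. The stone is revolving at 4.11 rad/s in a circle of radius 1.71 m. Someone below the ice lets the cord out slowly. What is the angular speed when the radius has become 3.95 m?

ω₂ ≈ 0.770 rad/s

No torque about the axis ⇒ m r₁² ω₁ = m r₂² ω₂.
ω₂ = ω₁ (r₁/r₂)² = (4.11)(1.71/3.95)² = 0.7703 rad/s.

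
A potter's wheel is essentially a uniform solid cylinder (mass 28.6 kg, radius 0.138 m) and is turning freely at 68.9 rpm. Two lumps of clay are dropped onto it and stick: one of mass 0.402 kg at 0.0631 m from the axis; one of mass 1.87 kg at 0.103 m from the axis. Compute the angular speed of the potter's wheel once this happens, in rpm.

The added mass arrives with no angular momentum about the axis, and any external torque about the axis is negligible, so the system's angular momentum is conserved.
I_p = ½(28.6)(0.138)² = 0.2723 kg·m².
Added inertia Σmr² = (0.402)(0.0631)² + (1.87)(0.103)² = 0.02144 kg·m²; I_f = 0.2723 + 0.02144 = 0.2938 kg·m².
ω_f = I_p ω_i / I_f = (0.2723)(68.9) / 0.2938 = 63.87 rpm.

ω_f ≈ 63.9 rpm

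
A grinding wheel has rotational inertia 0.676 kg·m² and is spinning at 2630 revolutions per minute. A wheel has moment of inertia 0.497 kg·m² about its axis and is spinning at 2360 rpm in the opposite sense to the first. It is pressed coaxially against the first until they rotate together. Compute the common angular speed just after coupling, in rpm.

The coupling torques are internal; angular momentum about the shared axis is conserved.
Taking A's sense as positive: L = (0.6760)(2630) − (0.4970)(2360) = 605.0 kg·m²·rpm.
Combined I = 0.6760 + 0.4970 = 1.173 kg·m².
ω_f = L / I = 605.0 / 1.173 = 515.7 rpm.

|ω_f| ≈ 516 rpm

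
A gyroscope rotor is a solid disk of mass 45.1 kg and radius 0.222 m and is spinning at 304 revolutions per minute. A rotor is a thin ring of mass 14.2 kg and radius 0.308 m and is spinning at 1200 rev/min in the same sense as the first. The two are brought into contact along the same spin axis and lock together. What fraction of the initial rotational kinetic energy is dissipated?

fraction ≈ 0.239

No external torque acts about the common axis, so total angular momentum is conserved.
Moments of inertia: I_A = ½(45.1)(0.222)² = 1.111 kg·m²; I_B = (14.2)(0.308)² = 1.347 kg·m².
Taking A's sense as positive: L = (1.111)(304) + (1.347)(1200) = 1954 kg·m²·rpm.
Combined I = 1.111 + 1.347 = 2.458 kg·m².
ω_f = L / I = 1954 / 2.458 = 795.0 rpm.
KE_i = ½ΣIω² = 11200 J; KE_f = ½(2.458)(83.25)² = 8519 J.
Fraction dissipated = (KE_i − KE_f)/KE_i = 0.2394.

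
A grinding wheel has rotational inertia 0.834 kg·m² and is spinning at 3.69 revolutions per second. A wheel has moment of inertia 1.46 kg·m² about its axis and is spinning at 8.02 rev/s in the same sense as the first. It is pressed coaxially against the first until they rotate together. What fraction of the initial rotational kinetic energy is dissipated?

fraction ≈ 0.0945

No external torque acts about the common axis, so total angular momentum is conserved.
Taking A's sense as positive: L = (0.8340)(3.69) + (1.460)(8.02) = 14.79 kg·m²·rev/s.
Combined I = 0.8340 + 1.460 = 2.294 kg·m².
ω_f = L / I = 14.79 / 2.294 = 6.446 rev/s.
KE_i = ½ΣIω² = 2078 J; KE_f = ½(2.294)(40.50)² = 1881 J.
Fraction dissipated = (KE_i − KE_f)/KE_i = 0.09454.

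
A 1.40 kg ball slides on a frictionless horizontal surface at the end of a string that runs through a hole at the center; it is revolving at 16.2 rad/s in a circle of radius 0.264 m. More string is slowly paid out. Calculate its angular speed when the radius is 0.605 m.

ω₂ ≈ 3.08 rad/s

The constraining force is radial, so m r² ω about the center is conserved.
ω₂ = ω₁ (r₁/r₂)² = (16.2)(0.264/0.605)² = 3.085 rad/s.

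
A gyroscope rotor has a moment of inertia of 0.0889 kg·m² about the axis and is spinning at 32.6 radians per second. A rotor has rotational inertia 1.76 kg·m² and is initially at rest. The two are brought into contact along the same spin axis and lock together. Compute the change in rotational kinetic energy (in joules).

No external torque acts about the common axis, so total angular momentum is conserved.
Taking A's sense as positive: L = (0.08890)(32.6) = 2.898 kg·m²·rad/s.
Combined I = 0.08890 + 1.760 = 1.849 kg·m².
ω_f = L / I = 2.898 / 1.849 = 1.567 rad/s.
KE_i = ½ΣIω² = 47.24 J; KE_f = ½(1.849)(1.567)² = 2.271 J.

ΔKE ≈ -45.0 J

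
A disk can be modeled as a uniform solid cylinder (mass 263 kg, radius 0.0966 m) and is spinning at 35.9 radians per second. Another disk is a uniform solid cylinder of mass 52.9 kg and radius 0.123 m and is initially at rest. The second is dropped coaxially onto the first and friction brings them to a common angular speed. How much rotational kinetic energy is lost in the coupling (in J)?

ΔKE lost ≈ 194 J

No external torque acts about the common axis, so total angular momentum is conserved.
Moments of inertia: I_A = ½(263)(0.0966)² = 1.227 kg·m²; I_B = ½(52.9)(0.123)² = 0.4002 kg·m².
Taking A's sense as positive: L = (1.227)(35.9) = 44.05 kg·m²·rad/s.
Combined I = 1.227 + 0.4002 = 1.627 kg·m².
ω_f = L / I = 44.05 / 1.627 = 27.07 rad/s.
KE_i = ½ΣIω² = 790.7 J; KE_f = ½(1.627)(27.07)² = 596.3 J.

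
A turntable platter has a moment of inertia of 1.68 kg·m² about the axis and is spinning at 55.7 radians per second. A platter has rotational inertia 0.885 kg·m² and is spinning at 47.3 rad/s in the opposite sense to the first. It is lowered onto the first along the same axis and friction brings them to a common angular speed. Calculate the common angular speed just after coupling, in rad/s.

|ω_f| ≈ 20.2 rad/s

The coupling torques are internal; angular momentum about the shared axis is conserved.
Taking A's sense as positive: L = (1.680)(55.7) − (0.8850)(47.3) = 51.72 kg·m²·rad/s.
Combined I = 1.680 + 0.8850 = 2.565 kg·m².
ω_f = L / I = 51.72 / 2.565 = 20.16 rad/s.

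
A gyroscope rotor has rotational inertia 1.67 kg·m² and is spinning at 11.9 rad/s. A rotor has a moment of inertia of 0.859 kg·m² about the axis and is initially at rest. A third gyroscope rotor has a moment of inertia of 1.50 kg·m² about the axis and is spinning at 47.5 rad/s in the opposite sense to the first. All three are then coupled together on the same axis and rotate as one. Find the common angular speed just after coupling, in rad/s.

The coupling torques are internal; angular momentum about the shared axis is conserved.
Taking A's sense as positive: L = (1.670)(11.9) − (1.500)(47.5) = -51.38 kg·m²·rad/s.
Combined I = 1.670 + 0.8590 + 1.500 = 4.029 kg·m².
ω_f = L / I = -51.38 / 4.029 = -12.75 rad/s.

|ω_f| ≈ 12.8 rad/s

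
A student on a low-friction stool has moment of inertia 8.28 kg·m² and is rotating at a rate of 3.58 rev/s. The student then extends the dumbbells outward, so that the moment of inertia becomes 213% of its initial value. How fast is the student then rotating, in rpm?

Angular momentum about the spin axis is conserved since the torque about it is zero.
I₂ = 2.13 × 8.28 = 17.64 kg·m².
ω₂ = I₁ω₁ / I₂ = (8.280)(3.58 rev/s) / (17.64) = 1.681 rev/s = 100.8 rpm.

ω₂ ≈ 101 rpm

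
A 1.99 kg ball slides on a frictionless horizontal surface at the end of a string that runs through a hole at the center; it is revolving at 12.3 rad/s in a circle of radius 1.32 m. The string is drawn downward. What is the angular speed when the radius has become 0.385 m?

The constraining force is radial, so m r² ω about the center is conserved.
ω₂ = ω₁ (r₁/r₂)² = (12.3)(1.32/0.385)² = 144.6 rad/s.

ω₂ ≈ 145 rad/s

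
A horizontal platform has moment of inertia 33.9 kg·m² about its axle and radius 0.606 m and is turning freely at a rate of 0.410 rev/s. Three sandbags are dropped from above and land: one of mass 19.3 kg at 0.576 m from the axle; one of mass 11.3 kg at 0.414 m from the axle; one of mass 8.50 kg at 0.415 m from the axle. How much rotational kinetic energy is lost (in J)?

No external torque acts about the axle; L_before = L_after.
Added inertia Σmr² = (19.3)(0.576)² + (11.3)(0.414)² + (8.50)(0.415)² = 9.804 kg·m²; I_f = 33.90 + 9.804 = 43.70 kg·m².
ω_f = I_p ω_i / I_f = (33.90)(0.410) / 43.70 = 0.3180 rev/s.
KE_i = ½(33.90)(2.576 rad/s)² = 112.5 J; KE_f = ½(43.70)(1.998)² = 87.25 J.

energy lost ≈ 25.2 J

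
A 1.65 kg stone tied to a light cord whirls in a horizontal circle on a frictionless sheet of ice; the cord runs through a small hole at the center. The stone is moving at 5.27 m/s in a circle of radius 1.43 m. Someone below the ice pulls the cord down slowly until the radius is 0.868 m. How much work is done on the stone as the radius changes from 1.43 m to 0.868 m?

W ≈ 39.3 J

Central (radial) force ⇒ zero torque about the center ⇒ m v r is constant.
v₂ = v₁ r₁ / r₂ = (5.27)(1.43) / (0.868) = 8.682 m/s.
W = ΔKE = ½m(v₂² − v₁²) = 39.28 J.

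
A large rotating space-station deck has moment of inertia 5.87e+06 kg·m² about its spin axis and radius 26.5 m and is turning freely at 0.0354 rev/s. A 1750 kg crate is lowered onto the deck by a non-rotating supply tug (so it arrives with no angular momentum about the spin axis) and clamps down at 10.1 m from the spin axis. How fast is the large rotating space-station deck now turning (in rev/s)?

ω_f ≈ 0.0344 rev/s

No external torque acts about the spin axis; L_before = L_after.
Added inertia Σmr² = (1750)(10.1)² = 1.785e+05 kg·m²; I_f = 5.870e+06 + 1.785e+05 = 6.049e+06 kg·m².
ω_f = I_p ω_i / I_f = (5.870e+06)(0.0354) / 6.049e+06 = 0.03436 rev/s.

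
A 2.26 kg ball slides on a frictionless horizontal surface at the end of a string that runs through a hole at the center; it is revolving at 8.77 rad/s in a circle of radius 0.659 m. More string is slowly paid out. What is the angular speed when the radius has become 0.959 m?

ω₂ ≈ 4.14 rad/s

No torque about the axis ⇒ m r₁² ω₁ = m r₂² ω₂.
ω₂ = ω₁ (r₁/r₂)² = (8.77)(0.659/0.959)² = 4.141 rad/s.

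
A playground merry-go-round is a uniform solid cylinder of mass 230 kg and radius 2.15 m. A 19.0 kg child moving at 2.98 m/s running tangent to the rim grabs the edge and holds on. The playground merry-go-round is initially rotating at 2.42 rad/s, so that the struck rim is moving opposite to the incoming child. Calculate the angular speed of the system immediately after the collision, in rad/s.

About the axle the impulsive forces during the collision are internal, so angular momentum about that axis is conserved.
I_p = ½(230)(2.15)² = 531.6 kg·m². Taking the sense of the child's angular momentum as positive, L_{child} = m v R = (19.0)(2.98)(2.15) = 121.7 kg·m²/s.
L_i = −I_p ω_p + m v R = −(531.6)(2.42) + 121.7 = -1165 kg·m²/s.
After sticking, I_f = I_p + m R² = 531.6 + (19.0)(2.15)² = 619.4 kg·m².
ω_f = L_i / I_f = -1165 / 619.4 = -1.880 rad/s.

|ω_f| ≈ 1.88 rad/s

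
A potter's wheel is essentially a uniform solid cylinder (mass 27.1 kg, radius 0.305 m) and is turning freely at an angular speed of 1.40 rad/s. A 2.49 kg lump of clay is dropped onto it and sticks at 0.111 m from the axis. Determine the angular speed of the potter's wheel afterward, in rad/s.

The added mass arrives with no angular momentum about the axis, and any external torque about the axis is negligible, so the system's angular momentum is conserved.
I_p = ½(27.1)(0.305)² = 1.260 kg·m².
Added inertia Σmr² = (2.49)(0.111)² = 0.03068 kg·m²; I_f = 1.260 + 0.03068 = 1.291 kg·m².
ω_f = I_p ω_i / I_f = (1.260)(1.40) / 1.291 = 1.367 rad/s.

ω_f ≈ 1.37 rad/s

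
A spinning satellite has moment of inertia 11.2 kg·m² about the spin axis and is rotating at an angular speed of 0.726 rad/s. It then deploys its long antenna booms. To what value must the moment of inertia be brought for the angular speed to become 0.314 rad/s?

With no external torque about the axis, L is conserved: I₁ω₁ = I₂ω₂.
I₂ = I₁ω₁ / ω₂ = (11.2)(0.726) / (0.314) = 25.90 kg·m².

I₂ ≈ 25.9 kg·m²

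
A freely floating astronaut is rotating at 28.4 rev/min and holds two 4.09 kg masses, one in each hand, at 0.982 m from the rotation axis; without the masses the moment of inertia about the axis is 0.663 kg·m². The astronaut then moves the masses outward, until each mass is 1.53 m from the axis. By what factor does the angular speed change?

ω₂/ω₁ ≈ 0.432

With no external torque about the axis, L is conserved: I₁ω₁ = I₂ω₂.
I₁ = 0.663 + 2(4.09)(0.982)² = 8.551 kg·m²; I₂ = 0.663 + 2(4.09)(1.53)² = 19.81 kg·m².
ω₂/ω₁ = I₁/I₂ = 8.551 / 19.81 = 0.4316.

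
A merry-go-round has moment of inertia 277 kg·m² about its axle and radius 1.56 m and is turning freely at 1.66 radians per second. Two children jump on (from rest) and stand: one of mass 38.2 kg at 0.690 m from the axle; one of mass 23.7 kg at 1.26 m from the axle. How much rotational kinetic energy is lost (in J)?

The added mass arrives with no angular momentum about the axle, and any external torque about the axle is negligible, so the system's angular momentum is conserved.
Added inertia Σmr² = (38.2)(0.690)² + (23.7)(1.26)² = 55.81 kg·m²; I_f = 277.0 + 55.81 = 332.8 kg·m².
ω_f = I_p ω_i / I_f = (277.0)(1.66) / 332.8 = 1.382 rad/s.
KE_i = ½(277.0)(1.660 rad/s)² = 381.7 J; KE_f = ½(332.8)(1.382)² = 317.6 J.

energy lost ≈ 64.0 J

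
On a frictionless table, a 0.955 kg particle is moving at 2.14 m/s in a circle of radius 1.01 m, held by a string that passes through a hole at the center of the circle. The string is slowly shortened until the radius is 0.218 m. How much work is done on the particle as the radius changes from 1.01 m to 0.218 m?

The only horizontal force on the mass is along the cord (radial), so it exerts no torque about the hole and angular momentum m v r is conserved.
v₂ = v₁ r₁ / r₂ = (2.14)(1.01) / (0.218) = 9.915 m/s.
W = ΔKE = ½m(v₂² − v₁²) = 44.75 J.

W ≈ 44.8 J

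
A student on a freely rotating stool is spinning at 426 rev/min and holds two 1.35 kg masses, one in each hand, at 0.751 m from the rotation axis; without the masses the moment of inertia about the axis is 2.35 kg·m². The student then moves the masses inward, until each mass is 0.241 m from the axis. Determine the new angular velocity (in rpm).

ω₂ ≈ 658 rpm

Angular momentum about the spin axis is conserved since the torque about it is zero.
I₁ = 2.35 + 2(1.35)(0.751)² = 3.873 kg·m²; I₂ = 2.35 + 2(1.35)(0.241)² = 2.507 kg·m².
ω₂ = I₁ω₁ / I₂ = (3.873)(426 rpm) / (2.507) = 658.1 rpm.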